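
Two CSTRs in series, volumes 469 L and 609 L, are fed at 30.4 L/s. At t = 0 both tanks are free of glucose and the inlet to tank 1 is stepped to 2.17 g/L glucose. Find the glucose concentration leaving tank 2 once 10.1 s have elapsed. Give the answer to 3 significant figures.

Time constants: τᵢ = Vᵢ/Q for each well-mixed tank.
τ₁ = 469/30.4 = 15.428 s; τ₂ = 609/30.4 = 20.033 s.
Tank 1: C₁ = C_in(1 − e^(−t/τ₁)). Tank 2 (τ₁ ≠ τ₂): C₂ = C_in[1 − (τ₁ e^(−t/τ₁) − τ₂ e^(−t/τ₂))/(τ₁ − τ₂)].
At t = 10.1: e^(−t/τ₁) = 0.51961, e^(−t/τ₂) = 0.60401.
C₂ = 2.17·[1 − (15.428·0.51961 − 20.033·0.60401)/(-4.6053)] = 2.17·0.11328 = 0.24582 g/L.

0.246 g/L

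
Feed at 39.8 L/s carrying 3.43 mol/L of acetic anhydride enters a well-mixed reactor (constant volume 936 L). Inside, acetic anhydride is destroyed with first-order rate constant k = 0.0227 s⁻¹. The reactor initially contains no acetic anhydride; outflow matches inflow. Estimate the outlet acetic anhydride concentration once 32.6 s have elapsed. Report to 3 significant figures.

Accumulation = in − out − consumed: V dC/dt = Q C_in − Q C − k V C.
dC/dt = (Q/V) C_in − (Q/V + k) C; effective rate a = Q/V + k = 0.042521 + 0.0227 = 0.065221 s⁻¹.
C_ss = Q C_in/(Q + kV) = 2.2362 mol/L; C(t) = C_ss + (C₀ − C_ss) e^(−a t).
C(32.6) = 2.2362 + (-2.2362)·e^(−0.065221·32.6) = 2.2362 + (-2.2362)·0.11929 = 1.9695 mol/L.

1.97 mol/L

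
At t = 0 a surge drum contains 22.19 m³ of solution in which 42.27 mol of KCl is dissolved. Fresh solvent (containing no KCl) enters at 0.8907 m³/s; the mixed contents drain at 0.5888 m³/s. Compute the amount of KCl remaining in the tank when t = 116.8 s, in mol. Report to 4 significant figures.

Total volume: dV/dt = Q_in − Q_out = 0.301900 m³/s, so V(t) = 22.19 + 0.301900 t and V(116.8) = 57.4519 m³.
Species balance (pure solvent in): dm/dt = −Q_out · m/V(t).
dm/m = −Q_out dt/(V₀ + 0.301900 t); integrating gives ln(m/m₀) = −(Q_out/(Q_in−Q_out)) ln(V/V₀).
m = m₀ (V₀/V)^(Q_out/(Q_in−Q_out)) = 42.27 × (22.19/57.4519)^(1.95031) = 6.61097 mol.

6.611 mol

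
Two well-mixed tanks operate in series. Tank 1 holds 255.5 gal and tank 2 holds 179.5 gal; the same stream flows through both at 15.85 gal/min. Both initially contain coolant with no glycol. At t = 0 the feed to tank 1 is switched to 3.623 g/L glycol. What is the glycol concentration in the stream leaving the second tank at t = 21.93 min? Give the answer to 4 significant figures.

Time constants: τᵢ = Vᵢ/Q for each well-mixed tank.
τ₁ = 255.5/15.85 = 16.1199 min; τ₂ = 179.5/15.85 = 11.3249 min.
Tank 1: C₁ = C_in(1 − e^(−t/τ₁)). Tank 2 (τ₁ ≠ τ₂): C₂ = C_in[1 − (τ₁ e^(−t/τ₁) − τ₂ e^(−t/τ₂))/(τ₁ − τ₂)].
At t = 21.93: e^(−t/τ₁) = 0.256550, e^(−t/τ₂) = 0.144217.
C₂ = 3.623·[1 − (16.1199·0.256550 − 11.3249·0.144217)/(4.79495)] = 3.623·0.478137 = 1.73229 g/L.

1.732 g/L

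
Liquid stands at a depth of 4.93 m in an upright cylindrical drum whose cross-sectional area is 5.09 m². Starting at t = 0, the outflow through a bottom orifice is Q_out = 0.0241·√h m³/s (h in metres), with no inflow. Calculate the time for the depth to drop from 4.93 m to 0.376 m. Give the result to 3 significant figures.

With no inflow, A dh/dt = −0.0241 √h.
Separate and integrate: 2(√h − √h₀) = −(0.0241/A) t.
t = 2A(√h₀ − √h)/0.0241 = 2·5.09·(√4.93 − √0.376)/0.0241
  = 10.180 × (2.2204 − 0.61319) / 0.0241 = 678.88 s.

679 s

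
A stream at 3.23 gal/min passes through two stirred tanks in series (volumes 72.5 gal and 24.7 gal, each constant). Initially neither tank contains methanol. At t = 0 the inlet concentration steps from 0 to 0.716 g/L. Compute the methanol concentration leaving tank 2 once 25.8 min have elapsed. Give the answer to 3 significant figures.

0.385 g/L

Each tank obeys Vᵢ dCᵢ/dt = Q(Cᵢ₋₁ − Cᵢ), so τᵢ = Vᵢ/Q.
τ₁ = 72.5/3.23 = 22.446 min; τ₂ = 24.7/3.23 = 7.6471 min.
Tank 1: C₁ = C_in(1 − e^(−t/τ₁)). Tank 2 (τ₁ ≠ τ₂): C₂ = C_in[1 − (τ₁ e^(−t/τ₁) − τ₂ e^(−t/τ₂))/(τ₁ − τ₂)].
At t = 25.8: e^(−t/τ₁) = 0.31682, e^(−t/τ₂) = 0.034258.
C₂ = 0.716·[1 − (22.446·0.31682 − 7.6471·0.034258)/(14.799)] = 0.716·0.53718 = 0.38462 g/L.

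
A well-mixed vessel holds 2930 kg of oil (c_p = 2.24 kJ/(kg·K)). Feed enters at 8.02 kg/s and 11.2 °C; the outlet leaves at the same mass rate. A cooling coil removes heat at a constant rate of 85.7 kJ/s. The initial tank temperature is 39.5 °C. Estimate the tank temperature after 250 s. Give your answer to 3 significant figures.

23.1 °C

M c_p dT/dt = ṁ c_p (T_in − T) − Q̇.
Rearrange: dT/dt = (T_ss − T)/τ with τ = M/ṁ = 365.34 s and T_ss = T_in − Q̇/(ṁ c_p) = 6.4296 °C.
This is linear first-order; T(t) = T_ss + (T₀ − T_ss) e^(−t/τ).
T(250) = 6.4296 + (33.070)·e^(−250/365.34) = 6.4296 + (33.070)·0.50444 = 23.112 °C.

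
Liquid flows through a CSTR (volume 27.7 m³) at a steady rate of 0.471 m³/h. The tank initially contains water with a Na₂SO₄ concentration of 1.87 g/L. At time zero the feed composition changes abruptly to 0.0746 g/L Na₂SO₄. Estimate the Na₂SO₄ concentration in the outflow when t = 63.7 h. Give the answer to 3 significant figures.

0.682 g/L

Transient balance on the dissolved component: V dC/dt = Q(C_in − C).
So dC/dt = (C_in − C)/τ with τ = V/Q = 27.7/0.471 = 58.811 h.
Integrating: C(t) = C_in + (C₀ − C_in) e^(−t/τ).
C(63.7) = 0.0746 + (1.87 − 0.0746)·e^(−63.7/58.811) = 0.0746 + (1.7954)·0.33853 = 0.68240 g/L.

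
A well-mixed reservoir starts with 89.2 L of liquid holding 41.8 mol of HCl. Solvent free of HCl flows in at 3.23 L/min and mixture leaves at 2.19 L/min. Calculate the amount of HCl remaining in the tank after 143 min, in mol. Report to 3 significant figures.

5.30 mol

Let m(t) be the amount of HCl. Volume: V(t) = V₀ + (Q_in − Q_out) t = 89.2 + 1.0400 t; V(143) = 237.92 L.
Solute balance: dm/dt = 0 − Q_out C = −Q_out m/V(t).
dm/m = −Q_out dt/(V₀ + 1.0400 t); integrating gives ln(m/m₀) = −(Q_out/(Q_in−Q_out)) ln(V/V₀).
m = m₀ (V₀/V)^(Q_out/(Q_in−Q_out)) = 41.8 × (89.2/237.92)^(2.1058) = 5.2964 mol.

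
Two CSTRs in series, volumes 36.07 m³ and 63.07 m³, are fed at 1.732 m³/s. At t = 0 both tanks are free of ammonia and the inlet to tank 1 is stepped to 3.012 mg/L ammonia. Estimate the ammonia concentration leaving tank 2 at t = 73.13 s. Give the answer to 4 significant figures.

Each tank obeys Vᵢ dCᵢ/dt = Q(Cᵢ₋₁ − Cᵢ), so τᵢ = Vᵢ/Q.
τ₁ = 36.07/1.732 = 20.8256 s; τ₂ = 63.07/1.732 = 36.4145 s.
Solving the cascade with C₁(0)=C₂(0)=0 gives C₂(t) = C_in[1 − (τ₁ e^(−t/τ₁) − τ₂ e^(−t/τ₂))/(τ₁ − τ₂)].
At t = 73.13: e^(−t/τ₁) = 0.0298510, e^(−t/τ₂) = 0.134222.
C₂ = 3.012·[1 − (20.8256·0.0298510 − 36.4145·0.134222)/(-15.5889)] = 3.012·0.726347 = 2.18776 mg/L.

2.188 mg/L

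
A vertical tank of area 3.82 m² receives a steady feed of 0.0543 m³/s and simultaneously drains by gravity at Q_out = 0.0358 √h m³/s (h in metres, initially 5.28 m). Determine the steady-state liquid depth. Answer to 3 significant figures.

2.30 m

A dh/dt = Q_in − 0.0358 √h. Steady state requires inflow = outflow:
Q_in = 0.0358 √h_ss ⇒ √h_ss = 0.0543/0.0358 = 1.5168.
h_ss = 1.5168² = 2.3006 m. (Since h₀ = 5.28 m > h_ss, the level will fall toward this value.)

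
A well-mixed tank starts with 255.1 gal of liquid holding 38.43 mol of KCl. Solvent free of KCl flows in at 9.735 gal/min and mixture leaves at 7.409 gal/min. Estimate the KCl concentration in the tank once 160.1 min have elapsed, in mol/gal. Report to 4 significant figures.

0.003483 mol/gal

Total volume: dV/dt = Q_in − Q_out = 2.32600 gal/min, so V(t) = 255.1 + 2.32600 t and V(160.1) = 627.493 gal.
Solute balance: dm/dt = 0 − Q_out C = −Q_out m/V(t).
Separate: dm/m = −Q_out dt/V(t) ⇒ ln(m/m₀) = −(Q_out/(Q_in−Q_out)) ln(V/V₀).
m = m₀ (V₀/V)^(Q_out/(Q_in−Q_out)) = 38.43 × (255.1/627.493)^(3.18530) = 2.18546 mol.
C = m/V = 2.18546/627.493 = 0.00348285 mol/gal.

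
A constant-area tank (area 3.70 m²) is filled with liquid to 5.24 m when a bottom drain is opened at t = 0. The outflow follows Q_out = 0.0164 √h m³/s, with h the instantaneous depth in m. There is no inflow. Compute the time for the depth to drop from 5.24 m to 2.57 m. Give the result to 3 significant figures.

A dh/dt = −Q_out = −0.0164 √h.
∫ h^(−1/2) dh = −(0.0164/A) ∫ dt, giving 2√h = 2√h₀ − (0.0164/A) t.
t = 2A(√h₀ − √h)/0.0164 = 2·3.70·(√5.24 − √2.57)/0.0164
  = 7.4000 × (2.2891 − 1.6031) / 0.0164 = 309.53 s.

310 s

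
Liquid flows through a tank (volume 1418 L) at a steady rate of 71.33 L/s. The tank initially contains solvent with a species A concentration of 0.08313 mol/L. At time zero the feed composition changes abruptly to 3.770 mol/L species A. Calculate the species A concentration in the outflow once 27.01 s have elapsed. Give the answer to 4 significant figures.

Transient balance on the dissolved component: V dC/dt = Q(C_in − C).
So dC/dt = (C_in − C)/τ with τ = V/Q = 1418/71.33 = 19.8794 s.
Integrating: C(t) = C_in + (C₀ − C_in) e^(−t/τ).
C(27.01) = 3.770 + (0.08313 − 3.770)·e^(−27.01/19.8794) = 3.770 + (-3.68687)·0.256997 = 2.82249 mol/L.

2.822 mol/L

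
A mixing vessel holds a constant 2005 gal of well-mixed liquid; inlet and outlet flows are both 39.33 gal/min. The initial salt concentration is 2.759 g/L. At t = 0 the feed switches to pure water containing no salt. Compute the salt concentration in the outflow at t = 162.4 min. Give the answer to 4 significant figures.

0.1141 g/L

Mass balance on the solute (V constant): V dC/dt = Q(C_in − C).
Time constant τ = V/Q = 2005/39.33 = 50.9789 min.
Integrating: C(t) = C_in + (C₀ − C_in) e^(−t/τ).
C(162.4) = 0 + (2.759 − 0)·e^(−162.4/50.9789) = 0 + (2.75900)·0.0413521 = 0.114090 g/L.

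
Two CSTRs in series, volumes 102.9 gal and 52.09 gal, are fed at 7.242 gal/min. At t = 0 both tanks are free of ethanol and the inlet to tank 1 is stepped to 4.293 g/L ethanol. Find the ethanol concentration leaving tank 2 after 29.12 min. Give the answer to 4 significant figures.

3.250 g/L

Each tank obeys Vᵢ dCᵢ/dt = Q(Cᵢ₋₁ − Cᵢ), so τᵢ = Vᵢ/Q.
τ₁ = 102.9/7.242 = 14.2088 min; τ₂ = 52.09/7.242 = 7.19276 min.
Tank 1: C₁ = C_in(1 − e^(−t/τ₁)). Tank 2 (τ₁ ≠ τ₂): C₂ = C_in[1 − (τ₁ e^(−t/τ₁) − τ₂ e^(−t/τ₂))/(τ₁ − τ₂)].
At t = 29.12: e^(−t/τ₁) = 0.128807, e^(−t/τ₂) = 0.0174483.
C₂ = 4.293·[1 − (14.2088·0.128807 − 7.19276·0.0174483)/(7.01602)] = 4.293·0.757028 = 3.24992 g/L.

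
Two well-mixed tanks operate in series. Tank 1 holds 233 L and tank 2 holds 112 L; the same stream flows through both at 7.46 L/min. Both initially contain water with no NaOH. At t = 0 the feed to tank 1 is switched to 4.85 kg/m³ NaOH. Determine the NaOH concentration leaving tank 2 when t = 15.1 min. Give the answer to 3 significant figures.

0.733 kg/m³

Species balance on tank i: dCᵢ/dt = (Cᵢ₋₁ − Cᵢ)/τᵢ with τᵢ = Vᵢ/Q.
τ₁ = 233/7.46 = 31.233 min; τ₂ = 112/7.46 = 15.013 min.
Solving the cascade with C₁(0)=C₂(0)=0 gives C₂(t) = C_in[1 − (τ₁ e^(−t/τ₁) − τ₂ e^(−t/τ₂))/(τ₁ − τ₂)].
At t = 15.1: e^(−t/τ₁) = 0.61665, e^(−t/τ₂) = 0.36576.
C₂ = 4.85·[1 − (31.233·0.61665 − 15.013·0.36576)/(16.220)] = 4.85·0.15113 = 0.73299 kg/m³.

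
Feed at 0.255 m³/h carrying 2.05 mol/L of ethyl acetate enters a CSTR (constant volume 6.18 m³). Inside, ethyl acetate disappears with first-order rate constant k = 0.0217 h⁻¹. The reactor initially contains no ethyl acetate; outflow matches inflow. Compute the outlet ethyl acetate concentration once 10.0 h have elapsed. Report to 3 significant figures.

Species balance: V dC/dt = Q C_in − Q C − k V C.
This is linear with rate a = Q/V + k = 0.062962 h⁻¹.
C_ss = Q C_in/(Q + kV) = 1.3435 mol/L; C(t) = C_ss + (C₀ − C_ss) e^(−a t).
C(10.0) = 1.3435 + (-1.3435)·e^(−0.062962·10.0) = 1.3435 + (-1.3435)·0.53279 = 0.62768 mol/L.

0.628 mol/L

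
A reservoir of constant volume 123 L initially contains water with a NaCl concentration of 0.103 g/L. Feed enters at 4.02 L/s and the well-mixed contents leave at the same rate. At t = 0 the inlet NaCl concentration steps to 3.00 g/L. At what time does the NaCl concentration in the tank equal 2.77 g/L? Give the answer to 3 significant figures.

Species balance: V dC/dt = Q(C_in − C) ⇒ τ = V/Q = 30.597 s.
C(t) = C_in + (C₀ − C_in) e^(−t/τ). Set C = 2.77 and solve for t:
e^(−t/τ) = (C − C_in)/(C₀ − C_in) = (2.77 − 3.00)/(0.103 − 3.00) = 0.079392
t = −τ ln(…) = 30.597 × 2.5334 = 77.513 s.

77.5 s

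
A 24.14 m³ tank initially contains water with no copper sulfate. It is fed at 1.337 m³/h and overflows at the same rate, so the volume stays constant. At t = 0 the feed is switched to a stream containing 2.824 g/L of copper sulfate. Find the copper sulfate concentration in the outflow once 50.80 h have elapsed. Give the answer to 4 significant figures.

Accumulation = in − out for the solute gives V dC/dt = Q(C_in − C).
Rewrite as dC/dt + C/τ = C_in/τ, τ = V/Q = 18.0553 h.
Integrating: C(t) = C_in + (C₀ − C_in) e^(−t/τ).
C(50.80) = 2.824 + (0 − 2.824)·e^(−50.80/18.0553) = 2.824 + (-2.82400)·0.0599904 = 2.65459 g/L.

2.655 g/L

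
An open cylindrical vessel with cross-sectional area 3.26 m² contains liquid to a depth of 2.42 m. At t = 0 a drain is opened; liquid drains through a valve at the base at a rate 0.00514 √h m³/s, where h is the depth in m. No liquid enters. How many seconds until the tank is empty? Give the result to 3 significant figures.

1970 s

With no inflow, A dh/dt = −0.00514 √h.
∫ h^(−1/2) dh = −(0.00514/A) ∫ dt, giving 2√h = 2√h₀ − (0.00514/A) t.
Tank is empty when √h = 0: t_empty = 2A√h₀/0.00514.
t_empty = 2·3.26·√2.42/0.00514 = 6.5200·1.5556/0.00514 = 1973.3 s.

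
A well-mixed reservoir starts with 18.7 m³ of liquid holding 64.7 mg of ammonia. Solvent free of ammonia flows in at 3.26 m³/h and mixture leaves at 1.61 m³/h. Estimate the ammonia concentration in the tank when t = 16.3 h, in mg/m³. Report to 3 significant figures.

Let m(t) be the amount of ammonia. Volume: V(t) = V₀ + (Q_in − Q_out) t = 18.7 + 1.6500 t; V(16.3) = 45.595 m³.
Species balance (pure solvent in): dm/dt = −Q_out · m/V(t).
Separate: dm/m = −Q_out dt/V(t) ⇒ ln(m/m₀) = −(Q_out/(Q_in−Q_out)) ln(V/V₀).
m = m₀ (V₀/V)^(Q_out/(Q_in−Q_out)) = 64.7 × (18.7/45.595)^(0.97576) = 27.115 mg.
C = m/V = 27.115/45.595 = 0.59470 mg/m³.

0.595 mg/m³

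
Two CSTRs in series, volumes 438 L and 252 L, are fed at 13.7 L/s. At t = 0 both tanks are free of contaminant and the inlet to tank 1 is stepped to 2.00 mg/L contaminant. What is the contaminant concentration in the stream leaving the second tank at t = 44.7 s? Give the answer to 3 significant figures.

Time constants: τᵢ = Vᵢ/Q for each well-mixed tank.
τ₁ = 438/13.7 = 31.971 s; τ₂ = 252/13.7 = 18.394 s.
Solving the cascade with C₁(0)=C₂(0)=0 gives C₂(t) = C_in[1 − (τ₁ e^(−t/τ₁) − τ₂ e^(−t/τ₂))/(τ₁ − τ₂)].
At t = 44.7: e^(−t/τ₁) = 0.24705, e^(−t/τ₂) = 0.088026.
C₂ = 2.00·[1 − (31.971·0.24705 − 18.394·0.088026)/(13.577)] = 2.00·0.53749 = 1.0750 mg/L.

1.07 mg/L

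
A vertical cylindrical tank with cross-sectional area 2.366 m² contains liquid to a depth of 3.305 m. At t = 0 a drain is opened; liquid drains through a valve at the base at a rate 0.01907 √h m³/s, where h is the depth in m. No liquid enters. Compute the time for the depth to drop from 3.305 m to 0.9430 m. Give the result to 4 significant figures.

Unsteady balance on liquid volume: A dh/dt = −0.01907 √h.
Separate and integrate: 2(√h − √h₀) = −(0.01907/A) t.
t = 2A(√h₀ − √h)/0.01907 = 2·2.366·(√3.305 − √0.9430)/0.01907
  = 4.73200 × (1.81797 − 0.971082) / 0.01907 = 210.144 s.

210.1 s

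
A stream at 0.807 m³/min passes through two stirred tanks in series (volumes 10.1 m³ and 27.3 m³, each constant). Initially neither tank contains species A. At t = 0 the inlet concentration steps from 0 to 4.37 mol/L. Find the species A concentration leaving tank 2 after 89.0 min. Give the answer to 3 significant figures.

Time constants: τᵢ = Vᵢ/Q for each well-mixed tank.
τ₁ = 10.1/0.807 = 12.515 min; τ₂ = 27.3/0.807 = 33.829 min.
Tank 1: C₁ = C_in(1 − e^(−t/τ₁)). Tank 2 (τ₁ ≠ τ₂): C₂ = C_in[1 − (τ₁ e^(−t/τ₁) − τ₂ e^(−t/τ₂))/(τ₁ − τ₂)].
At t = 89.0: e^(−t/τ₁) = 0.00081593, e^(−t/τ₂) = 0.072015.
C₂ = 4.37·[1 − (12.515·0.00081593 − 33.829·0.072015)/(-21.314)] = 4.37·0.88618 = 3.8726 mol/L.

3.87 mol/L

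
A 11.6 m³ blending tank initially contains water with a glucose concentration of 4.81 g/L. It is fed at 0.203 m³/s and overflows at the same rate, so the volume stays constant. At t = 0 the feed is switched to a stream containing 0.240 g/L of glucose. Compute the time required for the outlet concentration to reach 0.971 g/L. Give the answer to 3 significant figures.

105 s

Mass balance on the solute (V constant): V dC/dt = Q(C_in − C), so τ = V/Q = 57.143 s.
C(t) = C_in + (C₀ − C_in) e^(−t/τ). Set C = 0.971 and solve for t:
e^(−t/τ) = (C − C_in)/(C₀ − C_in) = (0.971 − 0.240)/(4.81 − 0.240) = 0.15996
t = −τ ln(…) = 57.143 × 1.8329 = 104.73 s.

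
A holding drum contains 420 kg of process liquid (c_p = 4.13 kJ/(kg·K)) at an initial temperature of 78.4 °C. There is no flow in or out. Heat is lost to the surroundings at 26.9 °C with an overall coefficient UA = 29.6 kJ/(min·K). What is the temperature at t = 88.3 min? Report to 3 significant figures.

First-law balance (no shaft work): M c_p dT/dt = −UA(T − T_amb).
dT/dt = (T_ss − T)/τ with T_ss = T_amb = 26.900 °C, τ = M c_p/UA = 420·4.13/29.6 = 58.601 min.
Integrating: T(t) = T_ss + (T₀ − T_ss) e^(−t/τ).
T(88.3) = 26.900 + (51.500)·0.22162 = 38.313 °C.

38.3 °C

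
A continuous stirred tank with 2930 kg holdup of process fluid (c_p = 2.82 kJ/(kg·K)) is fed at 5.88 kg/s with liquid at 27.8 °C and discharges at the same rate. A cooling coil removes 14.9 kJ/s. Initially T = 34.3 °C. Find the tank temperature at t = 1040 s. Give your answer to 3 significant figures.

27.8 °C

M c_p dT/dt = ṁ c_p (T_in − T) − Q̇.
Rearrange: dT/dt = (T_ss − T)/τ with τ = M/ṁ = 498.30 s and T_ss = T_in − Q̇/(ṁ c_p) = 26.901 °C.
Solution: T(t) = T_ss + (T₀ − T_ss) e^(−t/τ).
T(1040) = 26.901 + (7.3986)·e^(−1040/498.30) = 26.901 + (7.3986)·0.12405 = 27.819 °C.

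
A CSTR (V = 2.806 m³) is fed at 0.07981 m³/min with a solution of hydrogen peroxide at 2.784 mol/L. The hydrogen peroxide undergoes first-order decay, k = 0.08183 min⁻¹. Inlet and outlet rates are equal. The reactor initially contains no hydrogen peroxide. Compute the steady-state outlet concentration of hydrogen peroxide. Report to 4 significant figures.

V dC/dt = Q(C_in − C) − k V C.
Steady state (dC/dt = 0): C_ss = Q C_in/(Q + kV) = C_in/(1 + kV/Q).
C_ss = 0.07981·2.784/(0.07981 + 0.08183·2.806) = 0.222191/0.309425 = 0.718077 mol/L.

0.7181 mol/L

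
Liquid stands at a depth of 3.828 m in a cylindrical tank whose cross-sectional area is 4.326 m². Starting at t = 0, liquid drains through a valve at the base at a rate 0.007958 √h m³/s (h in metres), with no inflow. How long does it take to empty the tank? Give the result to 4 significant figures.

Mass balance (ρ constant): A dh/dt = −0.007958 √h.
This is separable: 2 d(√h)/dt = −0.007958/A, so √h = √h₀ − (0.007958/(2A)) t.
Tank is empty when √h = 0: t_empty = 2A√h₀/0.007958.
t_empty = 2·4.326·√3.828/0.007958 = 8.65200·1.95653/0.007958 = 2127.15 s.

2127 s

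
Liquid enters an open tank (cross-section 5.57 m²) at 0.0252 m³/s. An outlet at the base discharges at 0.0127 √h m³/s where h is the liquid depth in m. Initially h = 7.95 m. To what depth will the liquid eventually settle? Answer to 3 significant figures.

3.94 m

Level balance: A dh/dt = 0.0252 − 0.0127 √h. Setting dh/dt = 0:
Q_in = 0.0127 √h_ss ⇒ √h_ss = 0.0252/0.0127 = 1.9843.
h_ss = 1.9843² = 3.9373 m. (Since h₀ = 7.95 m > h_ss, the level will fall toward this value.)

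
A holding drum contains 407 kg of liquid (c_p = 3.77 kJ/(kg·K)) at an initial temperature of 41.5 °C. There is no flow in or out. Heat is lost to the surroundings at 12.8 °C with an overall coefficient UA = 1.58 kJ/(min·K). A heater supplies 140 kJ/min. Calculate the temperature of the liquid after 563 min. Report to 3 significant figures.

M c_p dT/dt = −UA(T − T_amb) + Q̇.
dT/dt = (T_ss − T)/τ with T_ss = T_amb + Q̇/UA = 12.8 + 140/1.58 = 101.41 °C, τ = M c_p/UA = 407·3.77/1.58 = 971.13 min.
This is linear first-order; T(t) = T_ss + (T₀ − T_ss) e^(−t/τ).
T(563) = 101.41 + (-59.908)·0.56005 = 67.857 °C.

67.9 °C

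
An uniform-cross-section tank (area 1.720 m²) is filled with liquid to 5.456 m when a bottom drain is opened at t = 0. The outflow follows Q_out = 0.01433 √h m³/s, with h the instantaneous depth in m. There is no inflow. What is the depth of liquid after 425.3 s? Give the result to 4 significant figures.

Unsteady balance on liquid volume: A dh/dt = −0.01433 √h.
This is separable: 2 d(√h)/dt = −0.01433/A, so √h = √h₀ − (0.01433/(2A)) t.
√h = √5.456 − 0.01433·425.3/(2·1.720) = 2.33581 − 1.77167 = 0.564137.
h = 0.564137² = 0.318251 m.

0.3183 m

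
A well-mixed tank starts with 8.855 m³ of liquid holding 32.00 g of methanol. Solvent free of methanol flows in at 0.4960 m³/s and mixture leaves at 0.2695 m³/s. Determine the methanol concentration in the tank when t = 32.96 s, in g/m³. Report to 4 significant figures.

Total volume: dV/dt = Q_in − Q_out = 0.226500 m³/s, so V(t) = 8.855 + 0.226500 t and V(32.96) = 16.3204 m³.
Solute balance: dm/dt = 0 − Q_out C = −Q_out m/V(t).
Separate: dm/m = −Q_out dt/V(t) ⇒ ln(m/m₀) = −(Q_out/(Q_in−Q_out)) ln(V/V₀).
m = m₀ (V₀/V)^(Q_out/(Q_in−Q_out)) = 32.00 × (8.855/16.3204)^(1.18985) = 15.4595 g.
C = m/V = 15.4595/16.3204 = 0.947246 g/m³.

0.9472 g/m³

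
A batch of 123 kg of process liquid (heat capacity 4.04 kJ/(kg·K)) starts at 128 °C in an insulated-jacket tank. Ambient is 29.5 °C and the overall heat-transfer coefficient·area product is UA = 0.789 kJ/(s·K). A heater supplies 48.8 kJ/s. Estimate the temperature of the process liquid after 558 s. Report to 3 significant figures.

106 °C

First-law balance (no shaft work): M c_p dT/dt = −UA(T − T_amb) + Q̇.
dT/dt = (T_ss − T)/τ with T_ss = T_amb + Q̇/UA = 29.5 + 48.8/0.789 = 91.350 °C, τ = M c_p/UA = 123·4.04/0.789 = 629.81 s.
Solution: T(t) = T_ss + (T₀ − T_ss) e^(−t/τ).
T(558) = 91.350 + (36.650)·0.41231 = 106.46 °C.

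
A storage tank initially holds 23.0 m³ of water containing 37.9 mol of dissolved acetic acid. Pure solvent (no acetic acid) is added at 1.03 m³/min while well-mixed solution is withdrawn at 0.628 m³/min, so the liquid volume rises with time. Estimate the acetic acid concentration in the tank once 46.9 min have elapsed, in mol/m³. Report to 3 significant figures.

Total volume: dV/dt = Q_in − Q_out = 0.40200 m³/min, so V(t) = 23.0 + 0.40200 t and V(46.9) = 41.854 m³.
Solute balance: dm/dt = 0 − Q_out C = −Q_out m/V(t).
Separate: dm/m = −Q_out dt/V(t) ⇒ ln(m/m₀) = −(Q_out/(Q_in−Q_out)) ln(V/V₀).
m = m₀ (V₀/V)^(Q_out/(Q_in−Q_out)) = 37.9 × (23.0/41.854)^(1.5622) = 14.875 mol.
C = m/V = 14.875/41.854 = 0.35541 mol/m³.

0.355 mol/m³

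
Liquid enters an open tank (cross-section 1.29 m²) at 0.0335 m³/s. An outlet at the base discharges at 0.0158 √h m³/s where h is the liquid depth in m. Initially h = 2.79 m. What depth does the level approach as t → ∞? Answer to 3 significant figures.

Level balance: A dh/dt = 0.0335 − 0.0158 √h. Setting dh/dt = 0:
Q_in = 0.0158 √h_ss ⇒ √h_ss = 0.0335/0.0158 = 2.1203.
h_ss = 2.1203² = 4.4955 m. (Since h₀ = 2.79 m < h_ss, the level will rise toward this value.)

4.50 m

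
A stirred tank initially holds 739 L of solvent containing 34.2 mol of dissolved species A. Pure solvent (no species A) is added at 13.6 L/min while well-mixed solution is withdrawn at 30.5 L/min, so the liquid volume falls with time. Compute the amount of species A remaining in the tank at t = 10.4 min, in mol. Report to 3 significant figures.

Let m(t) be the amount of species A. Volume: V(t) = V₀ + (Q_in − Q_out) t = 739 − 16.900 t; V(10.4) = 563.24 L.
No species A enters, so dm/dt = −Q_out · (m/V).
dm/m = −Q_out dt/(V₀ − 16.900 t); integrating gives ln(m/m₀) = −(Q_out/(Q_in−Q_out)) ln(V/V₀).
m = m₀ (V₀/V)^(Q_out/(Q_in−Q_out)) = 34.2 × (739/563.24)^(-1.8047) = 20.949 mol.

20.9 mol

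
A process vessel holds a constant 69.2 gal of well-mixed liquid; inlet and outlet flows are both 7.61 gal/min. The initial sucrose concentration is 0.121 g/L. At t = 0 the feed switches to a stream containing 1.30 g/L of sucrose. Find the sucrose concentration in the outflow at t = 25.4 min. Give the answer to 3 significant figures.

Accumulation = in − out for the solute gives V dC/dt = Q(C_in − C).
So dC/dt = (C_in − C)/τ with τ = V/Q = 69.2/7.61 = 9.0933 min.
C approaches C_in exponentially: C(t) = C_in + (C₀ − C_in) e^(−t/τ).
C(25.4) = 1.30 + (0.121 − 1.30)·e^(−25.4/9.0933) = 1.30 + (-1.1790)·0.061221 = 1.2278 g/L.

1.23 g/L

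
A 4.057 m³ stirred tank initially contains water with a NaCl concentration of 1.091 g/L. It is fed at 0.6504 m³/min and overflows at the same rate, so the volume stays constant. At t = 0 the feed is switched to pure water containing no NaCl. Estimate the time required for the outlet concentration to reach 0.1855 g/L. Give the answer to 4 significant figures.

Unsteady species balance (constant V, well mixed): V dC/dt = Q(C_in − C), so τ = V/Q = 6.23770 min.
C(t) = C_in + (C₀ − C_in) e^(−t/τ). Set C = 0.1855 and solve for t:
e^(−t/τ) = (C − C_in)/(C₀ − C_in) = (0.1855 − 0)/(1.091 − 0) = 0.170027
t = −τ ln(…) = 6.23770 × 1.77180 = 11.0519 min.

11.05 min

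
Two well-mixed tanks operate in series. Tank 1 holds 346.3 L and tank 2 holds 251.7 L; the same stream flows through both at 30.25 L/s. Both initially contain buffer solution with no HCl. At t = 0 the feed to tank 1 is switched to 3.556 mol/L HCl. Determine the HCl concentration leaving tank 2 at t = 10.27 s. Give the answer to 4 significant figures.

Each tank obeys Vᵢ dCᵢ/dt = Q(Cᵢ₋₁ − Cᵢ), so τᵢ = Vᵢ/Q.
τ₁ = 346.3/30.25 = 11.4479 s; τ₂ = 251.7/30.25 = 8.32066 s.
Tank 1: C₁ = C_in(1 − e^(−t/τ₁)). Tank 2 (τ₁ ≠ τ₂): C₂ = C_in[1 − (τ₁ e^(−t/τ₁) − τ₂ e^(−t/τ₂))/(τ₁ − τ₂)].
At t = 10.27: e^(−t/τ₁) = 0.407748, e^(−t/τ₂) = 0.291045.
C₂ = 3.556·[1 − (11.4479·0.407748 − 8.32066·0.291045)/(3.12727)] = 3.556·0.281742 = 1.00188 mol/L.

1.002 mol/L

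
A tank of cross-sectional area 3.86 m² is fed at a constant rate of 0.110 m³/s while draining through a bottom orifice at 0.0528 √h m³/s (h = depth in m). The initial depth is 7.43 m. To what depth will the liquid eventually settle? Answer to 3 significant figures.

4.34 m

Mass balance (ρ constant): A dh/dt = Q_in − 0.0528 √h. At steady state dh/dt = 0:
Q_in = 0.0528 √h_ss ⇒ √h_ss = 0.110/0.0528 = 2.0833.
h_ss = 2.0833² = 4.3403 m. (Since h₀ = 7.43 m > h_ss, the level will fall toward this value.)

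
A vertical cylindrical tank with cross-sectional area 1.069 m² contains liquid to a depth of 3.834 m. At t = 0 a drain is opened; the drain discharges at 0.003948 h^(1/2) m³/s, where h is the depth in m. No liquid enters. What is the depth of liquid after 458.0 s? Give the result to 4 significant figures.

1.237 m

A dh/dt = −Q_out = −0.003948 √h.
∫ h^(−1/2) dh = −(0.003948/A) ∫ dt, giving 2√h = 2√h₀ − (0.003948/A) t.
√h = √3.834 − 0.003948·458.0/(2·1.069) = 1.95806 − 0.845736 = 1.11232.
h = 1.11232² = 1.23726 m.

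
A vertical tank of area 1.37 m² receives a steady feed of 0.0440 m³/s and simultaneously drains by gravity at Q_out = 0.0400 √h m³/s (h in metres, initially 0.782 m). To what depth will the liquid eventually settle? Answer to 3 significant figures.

1.21 m

A dh/dt = Q_in − 0.0400 √h. Steady state requires inflow = outflow:
Q_in = 0.0400 √h_ss ⇒ √h_ss = 0.0440/0.0400 = 1.1000.
h_ss = 1.1000² = 1.2100 m. (Since h₀ = 0.782 m < h_ss, the level will rise toward this value.)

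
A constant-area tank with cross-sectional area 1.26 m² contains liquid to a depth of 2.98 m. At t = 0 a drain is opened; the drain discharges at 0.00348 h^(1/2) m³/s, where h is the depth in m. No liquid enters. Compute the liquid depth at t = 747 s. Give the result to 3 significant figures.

0.483 m

A dh/dt = −Q_out = −0.00348 √h.
∫ h^(−1/2) dh = −(0.00348/A) ∫ dt, giving 2√h = 2√h₀ − (0.00348/A) t.
√h = √2.98 − 0.00348·747/(2·1.26) = 1.7263 − 1.0316 = 0.69470.
h = 0.69470² = 0.48260 m.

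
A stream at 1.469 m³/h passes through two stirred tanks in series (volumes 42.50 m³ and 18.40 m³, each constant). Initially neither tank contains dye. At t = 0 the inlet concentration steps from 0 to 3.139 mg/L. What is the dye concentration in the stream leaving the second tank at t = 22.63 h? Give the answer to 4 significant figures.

Each tank obeys Vᵢ dCᵢ/dt = Q(Cᵢ₋₁ − Cᵢ), so τᵢ = Vᵢ/Q.
τ₁ = 42.50/1.469 = 28.9312 h; τ₂ = 18.40/1.469 = 12.5255 h.
Solving the cascade with C₁(0)=C₂(0)=0 gives C₂(t) = C_in[1 − (τ₁ e^(−t/τ₁) − τ₂ e^(−t/τ₂))/(τ₁ − τ₂)].
At t = 22.63: e^(−t/τ₁) = 0.457399, e^(−t/τ₂) = 0.164193.
C₂ = 3.139·[1 − (28.9312·0.457399 − 12.5255·0.164193)/(16.4057)] = 3.139·0.318743 = 1.00053 mg/L.

1.001 mg/L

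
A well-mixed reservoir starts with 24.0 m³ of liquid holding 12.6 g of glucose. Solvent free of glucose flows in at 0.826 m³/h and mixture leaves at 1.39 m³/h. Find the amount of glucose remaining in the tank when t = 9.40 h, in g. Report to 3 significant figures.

Total volume: dV/dt = Q_in − Q_out = -0.56400 m³/h, so V(t) = 24.0 − 0.56400 t and V(9.40) = 18.698 m³.
No glucose enters, so dm/dt = −Q_out · (m/V).
Separate: dm/m = −Q_out dt/V(t) ⇒ ln(m/m₀) = −(Q_out/(Q_in−Q_out)) ln(V/V₀).
m = m₀ (V₀/V)^(Q_out/(Q_in−Q_out)) = 12.6 × (24.0/18.698)^(-2.4645) = 6.8108 g.

6.81 g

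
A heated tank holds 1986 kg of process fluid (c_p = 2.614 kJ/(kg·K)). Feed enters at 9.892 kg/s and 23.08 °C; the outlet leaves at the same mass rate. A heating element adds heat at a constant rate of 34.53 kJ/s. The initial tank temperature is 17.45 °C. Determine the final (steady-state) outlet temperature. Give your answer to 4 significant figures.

24.42 °C

Energy balance: M c_p dT/dt = ṁ c_p (T_in − T) + 34.53.
At steady state dT/dt = 0 ⇒ T_ss = T_in + Q̇/(ṁ c_p) = 23.08 + 34.53/(9.892·2.614) = 24.4154 °C.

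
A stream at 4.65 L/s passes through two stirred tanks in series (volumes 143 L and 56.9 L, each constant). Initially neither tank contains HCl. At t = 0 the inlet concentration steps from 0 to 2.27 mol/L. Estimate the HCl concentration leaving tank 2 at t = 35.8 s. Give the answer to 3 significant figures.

Time constants: τᵢ = Vᵢ/Q for each well-mixed tank.
τ₁ = 143/4.65 = 30.753 s; τ₂ = 56.9/4.65 = 12.237 s.
Solving the cascade with C₁(0)=C₂(0)=0 gives C₂(t) = C_in[1 − (τ₁ e^(−t/τ₁) − τ₂ e^(−t/τ₂))/(τ₁ − τ₂)].
At t = 35.8: e^(−t/τ₁) = 0.31220, e^(−t/τ₂) = 0.053629.
C₂ = 2.27·[1 − (30.753·0.31220 − 12.237·0.053629)/(18.516)] = 2.27·0.51693 = 1.1734 mol/L.

1.17 mol/L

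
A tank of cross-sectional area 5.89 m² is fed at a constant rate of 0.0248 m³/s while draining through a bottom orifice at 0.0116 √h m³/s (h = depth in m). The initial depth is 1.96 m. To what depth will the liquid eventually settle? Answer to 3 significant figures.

Level balance: A dh/dt = 0.0248 − 0.0116 √h. Setting dh/dt = 0:
Q_in = 0.0116 √h_ss ⇒ √h_ss = 0.0248/0.0116 = 2.1379.
h_ss = 2.1379² = 4.5707 m. (Since h₀ = 1.96 m < h_ss, the level will rise toward this value.)

4.57 m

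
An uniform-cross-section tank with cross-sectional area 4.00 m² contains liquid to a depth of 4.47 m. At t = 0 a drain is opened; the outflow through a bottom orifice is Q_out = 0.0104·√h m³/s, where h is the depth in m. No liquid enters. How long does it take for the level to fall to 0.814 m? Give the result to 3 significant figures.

Volume balance on the tank: A dh/dt = −0.0104 √h.
This is separable: 2 d(√h)/dt = −0.0104/A, so √h = √h₀ − (0.0104/(2A)) t.
t = 2A(√h₀ − √h)/0.0104 = 2·4.00·(√4.47 − √0.814)/0.0104
  = 8.0000 × (2.1142 − 0.90222) / 0.0104 = 932.32 s.

932 s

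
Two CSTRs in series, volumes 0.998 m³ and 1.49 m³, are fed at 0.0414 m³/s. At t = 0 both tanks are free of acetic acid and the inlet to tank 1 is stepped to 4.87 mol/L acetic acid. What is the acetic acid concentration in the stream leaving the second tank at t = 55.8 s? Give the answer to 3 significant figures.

2.72 mol/L

Time constants: τᵢ = Vᵢ/Q for each well-mixed tank.
τ₁ = 0.998/0.0414 = 24.106 s; τ₂ = 1.49/0.0414 = 35.990 s.
Solving the cascade with C₁(0)=C₂(0)=0 gives C₂(t) = C_in[1 − (τ₁ e^(−t/τ₁) − τ₂ e^(−t/τ₂))/(τ₁ − τ₂)].
At t = 55.8: e^(−t/τ₁) = 0.098791, e^(−t/τ₂) = 0.21216.
C₂ = 4.87·[1 − (24.106·0.098791 − 35.990·0.21216)/(-11.884)] = 4.87·0.55788 = 2.7169 mol/L.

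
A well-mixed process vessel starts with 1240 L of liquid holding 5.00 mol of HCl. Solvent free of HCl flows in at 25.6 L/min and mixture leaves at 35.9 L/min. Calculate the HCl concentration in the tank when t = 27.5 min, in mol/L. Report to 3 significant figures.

Let m(t) be the amount of HCl. Volume: V(t) = V₀ + (Q_in − Q_out) t = 1240 − 10.300 t; V(27.5) = 956.75 L.
Solute balance: dm/dt = 0 − Q_out C = −Q_out m/V(t).
dm/m = −Q_out dt/(V₀ − 10.300 t); integrating gives ln(m/m₀) = −(Q_out/(Q_in−Q_out)) ln(V/V₀).
m = m₀ (V₀/V)^(Q_out/(Q_in−Q_out)) = 5.00 × (1240/956.75)^(-3.4854) = 2.0250 mol.
C = m/V = 2.0250/956.75 = 0.0021166 mol/L.

0.00212 mol/L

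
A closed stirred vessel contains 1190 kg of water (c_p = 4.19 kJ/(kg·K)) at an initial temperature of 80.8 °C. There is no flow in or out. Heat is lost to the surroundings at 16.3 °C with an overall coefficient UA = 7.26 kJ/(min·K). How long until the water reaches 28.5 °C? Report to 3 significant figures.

1140 min

Lumped-capacitance energy balance: M c_p dT/dt = UA(T_amb − T).
τ = M c_p/UA = 686.79 min; T_ss = T_amb = 16.300 °C.
T(t) = T_ss + (T₀ − T_ss)e^(−t/τ); set T = 28.5:
t = −τ ln[(T − T_ss)/(T₀ − T_ss)] = −686.79 · ln(0.18915) = 1143.7 min.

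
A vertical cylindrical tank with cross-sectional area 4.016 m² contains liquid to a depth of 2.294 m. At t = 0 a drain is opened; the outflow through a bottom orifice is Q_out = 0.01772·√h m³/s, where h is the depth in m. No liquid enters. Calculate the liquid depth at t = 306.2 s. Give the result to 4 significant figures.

A dh/dt = −Q_out = −0.01772 √h.
Separate and integrate: 2(√h − √h₀) = −(0.01772/A) t.
√h = √2.294 − 0.01772·306.2/(2·4.016) = 1.51460 − 0.675531 = 0.839065.
h = 0.839065² = 0.704030 m.

0.7040 m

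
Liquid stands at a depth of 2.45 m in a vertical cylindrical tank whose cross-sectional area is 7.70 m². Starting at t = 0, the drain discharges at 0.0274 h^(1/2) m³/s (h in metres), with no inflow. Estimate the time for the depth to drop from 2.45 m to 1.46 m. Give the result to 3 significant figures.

A dh/dt = −Q_out = −0.0274 √h.
This is separable: 2 d(√h)/dt = −0.0274/A, so √h = √h₀ − (0.0274/(2A)) t.
t = 2A(√h₀ − √h)/0.0274 = 2·7.70·(√2.45 − √1.46)/0.0274
  = 15.400 × (1.5652 − 1.2083) / 0.0274 = 200.62 s.

201 s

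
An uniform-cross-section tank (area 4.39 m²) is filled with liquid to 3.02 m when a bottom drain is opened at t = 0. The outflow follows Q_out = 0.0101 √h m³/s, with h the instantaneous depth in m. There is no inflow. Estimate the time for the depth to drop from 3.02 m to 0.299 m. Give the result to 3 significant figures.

1040 s

With no inflow, A dh/dt = −0.0101 √h.
This is separable: 2 d(√h)/dt = −0.0101/A, so √h = √h₀ − (0.0101/(2A)) t.
t = 2A(√h₀ − √h)/0.0101 = 2·4.39·(√3.02 − √0.299)/0.0101
  = 8.7800 × (1.7378 − 0.54681) / 0.0101 = 1035.3 s.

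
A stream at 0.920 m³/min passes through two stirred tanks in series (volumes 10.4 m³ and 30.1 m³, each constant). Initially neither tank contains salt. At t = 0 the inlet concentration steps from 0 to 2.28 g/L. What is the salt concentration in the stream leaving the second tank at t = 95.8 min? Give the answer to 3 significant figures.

2.09 g/L

Each tank obeys Vᵢ dCᵢ/dt = Q(Cᵢ₋₁ − Cᵢ), so τᵢ = Vᵢ/Q.
τ₁ = 10.4/0.920 = 11.304 min; τ₂ = 30.1/0.920 = 32.717 min.
Solving the cascade with C₁(0)=C₂(0)=0 gives C₂(t) = C_in[1 − (τ₁ e^(−t/τ₁) − τ₂ e^(−t/τ₂))/(τ₁ − τ₂)].
At t = 95.8: e^(−t/τ₁) = 0.00020870, e^(−t/τ₂) = 0.053498.
C₂ = 2.28·[1 − (11.304·0.00020870 − 32.717·0.053498)/(-21.413)] = 2.28·0.91837 = 2.0939 g/L.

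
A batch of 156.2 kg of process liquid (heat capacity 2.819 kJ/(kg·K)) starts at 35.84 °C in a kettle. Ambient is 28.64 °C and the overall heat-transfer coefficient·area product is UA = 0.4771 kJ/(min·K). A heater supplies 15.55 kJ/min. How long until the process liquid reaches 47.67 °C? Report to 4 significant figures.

578.8 min

M c_p dT/dt = −UA(T − T_amb) + Q̇.
τ = M c_p/UA = 922.926 min; T_ss = T_amb + Q̇/UA = 28.64 + 15.55/0.4771 = 61.2327 °C.
T(t) = T_ss + (T₀ − T_ss)e^(−t/τ); set T = 47.67:
t = −τ ln[(T − T_ss)/(T₀ − T_ss)] = −922.926 · ln(0.534119) = 578.801 min.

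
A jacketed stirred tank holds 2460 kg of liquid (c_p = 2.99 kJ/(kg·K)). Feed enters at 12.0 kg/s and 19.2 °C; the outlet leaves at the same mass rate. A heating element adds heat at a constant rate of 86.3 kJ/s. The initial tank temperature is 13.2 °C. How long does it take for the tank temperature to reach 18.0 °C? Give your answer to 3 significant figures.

M c_p dT/dt = ṁ c_p (T_in − T) + Q̇.
τ = M/ṁ = 205.00 s; T_ss = T_in + Q̇/(ṁ c_p) = 21.605 °C.
T(t) = T_ss + (T₀ − T_ss) e^(−t/τ). Set T = 18.0:
e^(−t/τ) = (18.0 − 21.605)/(13.2 − 21.605) = 0.42893
t = −205.00 · ln(0.42893) = 173.53 s.

174 s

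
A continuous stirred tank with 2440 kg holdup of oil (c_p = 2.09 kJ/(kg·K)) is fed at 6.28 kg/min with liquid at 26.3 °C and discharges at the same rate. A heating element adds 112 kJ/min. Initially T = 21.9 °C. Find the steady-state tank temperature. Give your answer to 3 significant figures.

34.8 °C

Energy balance: M c_p dT/dt = ṁ c_p (T_in − T) + 112.
At steady state dT/dt = 0 ⇒ T_ss = T_in + Q̇/(ṁ c_p) = 26.3 + 112/(6.28·2.09) = 34.833 °C.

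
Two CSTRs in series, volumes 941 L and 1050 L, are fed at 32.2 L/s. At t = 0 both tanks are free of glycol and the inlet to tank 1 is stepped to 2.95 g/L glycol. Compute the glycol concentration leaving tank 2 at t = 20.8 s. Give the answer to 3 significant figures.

Time constants: τᵢ = Vᵢ/Q for each well-mixed tank.
τ₁ = 941/32.2 = 29.224 s; τ₂ = 1050/32.2 = 32.609 s.
Tank 1: C₁ = C_in(1 − e^(−t/τ₁)). Tank 2 (τ₁ ≠ τ₂): C₂ = C_in[1 − (τ₁ e^(−t/τ₁) − τ₂ e^(−t/τ₂))/(τ₁ − τ₂)].
At t = 20.8: e^(−t/τ₁) = 0.49078, e^(−t/τ₂) = 0.52842.
C₂ = 2.95·[1 − (29.224·0.49078 − 32.609·0.52842)/(-3.3851)] = 2.95·0.14667 = 0.43268 g/L.

0.433 g/L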